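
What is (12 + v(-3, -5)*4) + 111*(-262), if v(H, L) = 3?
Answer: -29058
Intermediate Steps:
(12 + v(-3, -5)*4) + 111*(-262) = (12 + 3*4) + 111*(-262) = (12 + 12) - 29082 = 24 - 29082 = -29058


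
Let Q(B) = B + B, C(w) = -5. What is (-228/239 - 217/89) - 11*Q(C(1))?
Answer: 2267655/21271 ≈ 106.61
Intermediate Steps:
Q(B) = 2*B
(-228/239 - 217/89) - 11*Q(C(1)) = (-228/239 - 217/89) - 11*2*(-5) = (-228*1/239 - 217*1/89) - 11*(-10) = (-228/239 - 217/89) - 1*(-110) = -72155/21271 + 110 = 2267655/21271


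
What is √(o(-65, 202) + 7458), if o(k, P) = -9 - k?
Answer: 17*√26 ≈ 86.683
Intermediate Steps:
√(o(-65, 202) + 7458) = √((-9 - 1*(-65)) + 7458) = √((-9 + 65) + 7458) = √(56 + 7458) = √7514 = 17*√26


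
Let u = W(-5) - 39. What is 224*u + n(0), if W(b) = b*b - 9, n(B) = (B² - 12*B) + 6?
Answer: -5146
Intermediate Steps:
n(B) = 6 + B² - 12*B
W(b) = -9 + b² (W(b) = b² - 9 = -9 + b²)
u = -23 (u = (-9 + (-5)²) - 39 = (-9 + 25) - 39 = 16 - 39 = -23)
224*u + n(0) = 224*(-23) + (6 + 0² - 12*0) = -5152 + (6 + 0 + 0) = -5152 + 6 = -5146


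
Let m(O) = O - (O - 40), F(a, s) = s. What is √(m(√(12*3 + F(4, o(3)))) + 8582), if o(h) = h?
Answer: 3*√958 ≈ 92.855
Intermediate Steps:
m(O) = 40 (m(O) = O - (-40 + O) = O + (40 - O) = 40)
√(m(√(12*3 + F(4, o(3)))) + 8582) = √(40 + 8582) = √8622 = 3*√958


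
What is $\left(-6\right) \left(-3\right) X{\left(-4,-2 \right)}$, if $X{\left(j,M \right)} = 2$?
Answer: $36$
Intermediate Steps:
$\left(-6\right) \left(-3\right) X{\left(-4,-2 \right)} = \left(-6\right) \left(-3\right) 2 = 18 \cdot 2 = 36$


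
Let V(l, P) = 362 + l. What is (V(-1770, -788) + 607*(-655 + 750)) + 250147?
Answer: 306404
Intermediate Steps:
(V(-1770, -788) + 607*(-655 + 750)) + 250147 = ((362 - 1770) + 607*(-655 + 750)) + 250147 = (-1408 + 607*95) + 250147 = (-1408 + 57665) + 250147 = 56257 + 250147 = 306404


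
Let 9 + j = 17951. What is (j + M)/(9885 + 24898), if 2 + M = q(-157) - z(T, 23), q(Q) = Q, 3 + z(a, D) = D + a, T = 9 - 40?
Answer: 2542/4969 ≈ 0.51157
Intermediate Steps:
T = -31
j = 17942 (j = -9 + 17951 = 17942)
z(a, D) = -3 + D + a (z(a, D) = -3 + (D + a) = -3 + D + a)
M = -148 (M = -2 + (-157 - (-3 + 23 - 31)) = -2 + (-157 - 1*(-11)) = -2 + (-157 + 11) = -2 - 146 = -148)
(j + M)/(9885 + 24898) = (17942 - 148)/(9885 + 24898) = 17794/34783 = 17794*(1/34783) = 2542/4969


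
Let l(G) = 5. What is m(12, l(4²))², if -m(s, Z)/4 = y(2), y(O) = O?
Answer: 64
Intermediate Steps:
m(s, Z) = -8 (m(s, Z) = -4*2 = -8)
m(12, l(4²))² = (-8)² = 64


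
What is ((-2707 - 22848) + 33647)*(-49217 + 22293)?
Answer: -217869008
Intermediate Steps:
((-2707 - 22848) + 33647)*(-49217 + 22293) = (-25555 + 33647)*(-26924) = 8092*(-26924) = -217869008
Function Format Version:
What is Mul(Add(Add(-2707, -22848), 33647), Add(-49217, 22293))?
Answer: -217869008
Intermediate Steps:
Mul(Add(Add(-2707, -22848), 33647), Add(-49217, 22293)) = Mul(Add(-25555, 33647), -26924) = Mul(8092, -26924) = -217869008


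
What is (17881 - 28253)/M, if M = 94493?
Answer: -10372/94493 ≈ -0.10976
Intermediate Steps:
(17881 - 28253)/M = (17881 - 28253)/94493 = -10372*1/94493 = -10372/94493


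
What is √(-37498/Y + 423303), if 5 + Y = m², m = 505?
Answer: √6882396468045310/127510 ≈ 650.62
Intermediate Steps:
Y = 255020 (Y = -5 + 505² = -5 + 255025 = 255020)
√(-37498/Y + 423303) = √(-37498/255020 + 423303) = √(-37498*1/255020 + 423303) = √(-18749/127510 + 423303) = √(53975346781/127510) = √6882396468045310/127510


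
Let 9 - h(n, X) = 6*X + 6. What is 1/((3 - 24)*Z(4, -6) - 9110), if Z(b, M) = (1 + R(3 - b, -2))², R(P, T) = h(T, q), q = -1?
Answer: -1/11210 ≈ -8.9206e-5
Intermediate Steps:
h(n, X) = 3 - 6*X (h(n, X) = 9 - (6*X + 6) = 9 - (6 + 6*X) = 9 + (-6 - 6*X) = 3 - 6*X)
R(P, T) = 9 (R(P, T) = 3 - 6*(-1) = 3 + 6 = 9)
Z(b, M) = 100 (Z(b, M) = (1 + 9)² = 10² = 100)
1/((3 - 24)*Z(4, -6) - 9110) = 1/((3 - 24)*100 - 9110) = 1/(-21*100 - 9110) = 1/(-2100 - 9110) = 1/(-11210) = -1/11210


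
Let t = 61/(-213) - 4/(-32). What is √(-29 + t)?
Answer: I*√21168366/852 ≈ 5.4001*I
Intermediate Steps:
t = -275/1704 (t = 61*(-1/213) - 4*(-1/32) = -61/213 + ⅛ = -275/1704 ≈ -0.16139)
√(-29 + t) = √(-29 - 275/1704) = √(-49691/1704) = I*√21168366/852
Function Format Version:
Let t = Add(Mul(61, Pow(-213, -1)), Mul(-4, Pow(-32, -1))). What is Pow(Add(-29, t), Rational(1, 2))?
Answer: Mul(Rational(1, 852), I, Pow(21168366, Rational(1, 2))) ≈ Mul(5.4001, I)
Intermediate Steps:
t = Rational(-275, 1704) (t = Add(Mul(61, Rational(-1, 213)), Mul(-4, Rational(-1, 32))) = Add(Rational(-61, 213), Rational(1, 8)) = Rational(-275, 1704) ≈ -0.16139)
Pow(Add(-29, t), Rational(1, 2)) = Pow(Add(-29, Rational(-275, 1704)), Rational(1, 2)) = Pow(Rational(-49691, 1704), Rational(1, 2)) = Mul(Rational(1, 852), I, Pow(21168366, Rational(1, 2)))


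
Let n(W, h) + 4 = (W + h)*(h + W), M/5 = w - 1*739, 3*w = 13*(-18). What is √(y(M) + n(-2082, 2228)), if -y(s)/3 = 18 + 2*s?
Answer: 2*√11442 ≈ 213.93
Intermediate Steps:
w = -78 (w = (13*(-18))/3 = (⅓)*(-234) = -78)
M = -4085 (M = 5*(-78 - 1*739) = 5*(-78 - 739) = 5*(-817) = -4085)
y(s) = -54 - 6*s (y(s) = -3*(18 + 2*s) = -54 - 6*s)
n(W, h) = -4 + (W + h)² (n(W, h) = -4 + (W + h)*(h + W) = -4 + (W + h)*(W + h) = -4 + (W + h)²)
√(y(M) + n(-2082, 2228)) = √((-54 - 6*(-4085)) + (-4 + (-2082 + 2228)²)) = √((-54 + 24510) + (-4 + 146²)) = √(24456 + (-4 + 21316)) = √(24456 + 21312) = √45768 = 2*√11442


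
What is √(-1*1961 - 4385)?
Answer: I*√6346 ≈ 79.662*I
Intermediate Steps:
√(-1*1961 - 4385) = √(-1961 - 4385) = √(-6346) = I*√6346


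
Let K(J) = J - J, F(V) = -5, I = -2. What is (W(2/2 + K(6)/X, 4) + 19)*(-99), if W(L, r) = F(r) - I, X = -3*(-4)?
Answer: -1584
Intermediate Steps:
X = 12
K(J) = 0
W(L, r) = -3 (W(L, r) = -5 - 1*(-2) = -5 + 2 = -3)
(W(2/2 + K(6)/X, 4) + 19)*(-99) = (-3 + 19)*(-99) = 16*(-99) = -1584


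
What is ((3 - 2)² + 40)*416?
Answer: 17056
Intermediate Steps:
((3 - 2)² + 40)*416 = (1² + 40)*416 = (1 + 40)*416 = 41*416 = 17056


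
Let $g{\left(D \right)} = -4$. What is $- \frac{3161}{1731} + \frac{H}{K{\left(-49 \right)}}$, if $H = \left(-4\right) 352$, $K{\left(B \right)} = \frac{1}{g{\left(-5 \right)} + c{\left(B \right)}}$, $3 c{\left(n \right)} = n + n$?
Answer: $\frac{29787533}{577} \approx 51625.0$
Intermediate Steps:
$c{\left(n \right)} = \frac{2 n}{3}$ ($c{\left(n \right)} = \frac{n + n}{3} = \frac{2 n}{3}$)
$K{\left(B \right)} = \frac{1}{-4 + \frac{2 B}{3}}$
$H = -1408$
$- \frac{3161}{1731} + \frac{H}{K{\left(-49 \right)}} = - \frac{3161}{1731} - \frac{1408}{\frac{3}{2} \frac{1}{-6 - 49}} = \left(-3161\right) \frac{1}{1731} - \frac{1408}{\frac{3}{2} \frac{1}{-55}} = - \frac{3161}{1731} - \frac{1408}{\frac{3}{2} \left(- \frac{1}{55}\right)} = - \frac{3161}{1731} - \frac{1408}{- \frac{3}{110}} = - \frac{3161}{1731} - - \frac{154880}{3} = - \frac{3161}{1731} + \frac{154880}{3} = \frac{29787533}{577}$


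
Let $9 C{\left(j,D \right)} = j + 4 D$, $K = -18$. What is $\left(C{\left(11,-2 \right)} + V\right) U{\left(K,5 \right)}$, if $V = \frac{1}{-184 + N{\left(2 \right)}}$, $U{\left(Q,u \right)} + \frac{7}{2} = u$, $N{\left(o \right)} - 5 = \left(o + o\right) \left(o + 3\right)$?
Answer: $\frac{26}{53} \approx 0.49057$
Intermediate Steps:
$N{\left(o \right)} = 5 + 2 o \left(3 + o\right)$ ($N{\left(o \right)} = 5 + \left(o + o\right) \left(o + 3\right) = 5 + 2 o \left(3 + o\right)$)
$U{\left(Q,u \right)} = - \frac{7}{2} + u$
$V = - \frac{1}{159}$ ($V = \frac{1}{-184 + \left(5 + 2 \cdot 2^{2} + 6 \cdot 2\right)} = \frac{1}{-184 + \left(5 + 2 \cdot 4 + 12\right)} = \frac{1}{-184 + \left(5 + 8 + 12\right)} = \frac{1}{-184 + 25} = \frac{1}{-159} = - \frac{1}{159} \approx -0.0062893$)
$C{\left(j,D \right)} = \frac{j}{9} + \frac{4 D}{9}$ ($C{\left(j,D \right)} = \frac{j + 4 D}{9} = \frac{j}{9} + \frac{4 D}{9}$)
$\left(C{\left(11,-2 \right)} + V\right) U{\left(K,5 \right)} = \left(\left(\frac{1}{9} \cdot 11 + \frac{4}{9} \left(-2\right)\right) - \frac{1}{159}\right) \left(- \frac{7}{2} + 5\right) = \left(\left(\frac{11}{9} - \frac{8}{9}\right) - \frac{1}{159}\right) \frac{3}{2} = \left(\frac{1}{3} - \frac{1}{159}\right) \frac{3}{2} = \frac{52}{159} \cdot \frac{3}{2} = \frac{26}{53}$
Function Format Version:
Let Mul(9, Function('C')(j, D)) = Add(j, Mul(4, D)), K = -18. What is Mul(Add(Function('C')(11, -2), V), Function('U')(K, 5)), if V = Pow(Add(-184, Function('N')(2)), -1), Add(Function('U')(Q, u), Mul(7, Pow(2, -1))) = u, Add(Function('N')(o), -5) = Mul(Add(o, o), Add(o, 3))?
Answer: Rational(26, 53) ≈ 0.49057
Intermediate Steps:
Function('N')(o) = Add(5, Mul(2, o, Add(3, o))) (Function('N')(o) = Add(5, Mul(Add(o, o), Add(o, 3))) = Add(5, Mul(Mul(2, o), Add(3, o))) = Add(5, Mul(2, o, Add(3, o))))
Function('U')(Q, u) = Add(Rational(-7, 2), u)
V = Rational(-1, 159) (V = Pow(Add(-184, Add(5, Mul(2, Pow(2, 2)), Mul(6, 2))), -1) = Pow(Add(-184, Add(5, Mul(2, 4), 12)), -1) = Pow(Add(-184, Add(5, 8, 12)), -1) = Pow(Add(-184, 25), -1) = Pow(-159, -1) = Rational(-1, 159) ≈ -0.0062893)
Function('C')(j, D) = Add(Mul(Rational(1, 9), j), Mul(Rational(4, 9), D)) (Function('C')(j, D) = Mul(Rational(1, 9), Add(j, Mul(4, D))) = Add(Mul(Rational(1, 9), j), Mul(Rational(4, 9), D)))
Mul(Add(Function('C')(11, -2), V), Function('U')(K, 5)) = Mul(Add(Add(Mul(Rational(1, 9), 11), Mul(Rational(4, 9), -2)), Rational(-1, 159)), Add(Rational(-7, 2), 5)) = Mul(Add(Add(Rational(11, 9), Rational(-8, 9)), Rational(-1, 159)), Rational(3, 2)) = Mul(Add(Rational(1, 3), Rational(-1, 159)), Rational(3, 2)) = Mul(Rational(52, 159), Rational(3, 2)) = Rational(26, 53)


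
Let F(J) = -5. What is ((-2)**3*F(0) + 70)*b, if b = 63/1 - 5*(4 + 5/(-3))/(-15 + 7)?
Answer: 85085/12 ≈ 7090.4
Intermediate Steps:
b = 1547/24 (b = 63*1 - 5/((-8/(4 + 5*(-1/3)))) = 63 - 5/((-8/(4 - 5/3))) = 63 - 5/((-8/7/3)) = 63 - 5/((-8*3/7)) = 63 - 5/(-24/7) = 63 - 5*(-7/24) = 63 + 35/24 = 1547/24 ≈ 64.458)
((-2)**3*F(0) + 70)*b = ((-2)**3*(-5) + 70)*(1547/24) = (-8*(-5) + 70)*(1547/24) = (40 + 70)*(1547/24) = 110*(1547/24) = 85085/12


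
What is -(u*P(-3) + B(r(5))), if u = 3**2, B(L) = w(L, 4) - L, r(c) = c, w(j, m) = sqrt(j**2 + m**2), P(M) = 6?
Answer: -49 - sqrt(41) ≈ -55.403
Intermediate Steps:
B(L) = sqrt(16 + L**2) - L (B(L) = sqrt(L**2 + 4**2) - L = sqrt(L**2 + 16) - L = sqrt(16 + L**2) - L)
u = 9
-(u*P(-3) + B(r(5))) = -(9*6 + (sqrt(16 + 5**2) - 1*5)) = -(54 + (sqrt(16 + 25) - 5)) = -(54 + (sqrt(41) - 5)) = -(54 + (-5 + sqrt(41))) = -(49 + sqrt(41)) = -49 - sqrt(41)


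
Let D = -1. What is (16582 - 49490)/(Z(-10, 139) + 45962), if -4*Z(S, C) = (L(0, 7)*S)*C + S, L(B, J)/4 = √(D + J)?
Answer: -2016799688/2801523547 + 182968480*√6/8404570641 ≈ -0.66657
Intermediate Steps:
L(B, J) = 4*√(-1 + J)
Z(S, C) = -S/4 - C*S*√6 (Z(S, C) = -(((4*√(-1 + 7))*S)*C + S)/4 = -(((4*√6)*S)*C + S)/4 = -((4*S*√6)*C + S)/4 = -(4*C*S*√6 + S)/4 = -(S + 4*C*S*√6)/4 = -S/4 - C*S*√6)
(16582 - 49490)/(Z(-10, 139) + 45962) = (16582 - 49490)/(-1*(-10)*(¼ + 139*√6) + 45962) = -32908/((5/2 + 1390*√6) + 45962) = -32908/(91929/2 + 1390*√6)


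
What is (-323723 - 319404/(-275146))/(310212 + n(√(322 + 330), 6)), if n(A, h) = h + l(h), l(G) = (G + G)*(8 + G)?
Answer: -44535384577/42700733178 ≈ -1.0430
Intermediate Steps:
l(G) = 2*G*(8 + G) (l(G) = (2*G)*(8 + G) = 2*G*(8 + G))
n(A, h) = h + 2*h*(8 + h)
(-323723 - 319404/(-275146))/(310212 + n(√(322 + 330), 6)) = (-323723 - 319404/(-275146))/(310212 + 6*(17 + 2*6)) = (-323723 - 319404*(-1/275146))/(310212 + 6*(17 + 12)) = (-323723 + 159702/137573)/(310212 + 6*29) = -44535384577/(137573*(310212 + 174)) = -44535384577/137573/310386 = -44535384577/137573*1/310386 = -44535384577/42700733178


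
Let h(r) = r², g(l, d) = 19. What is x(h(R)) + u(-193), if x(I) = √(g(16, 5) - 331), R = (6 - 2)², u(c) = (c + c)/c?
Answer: 2 + 2*I*√78 ≈ 2.0 + 17.664*I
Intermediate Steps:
u(c) = 2 (u(c) = (2*c)/c = 2)
R = 16 (R = 4² = 16)
x(I) = 2*I*√78 (x(I) = √(19 - 331) = √(-312) = 2*I*√78)
x(h(R)) + u(-193) = 2*I*√78 + 2 = 2 + 2*I*√78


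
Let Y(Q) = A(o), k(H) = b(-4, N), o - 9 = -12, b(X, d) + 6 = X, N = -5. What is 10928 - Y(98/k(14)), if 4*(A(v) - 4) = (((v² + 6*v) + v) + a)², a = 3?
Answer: 43615/4 ≈ 10904.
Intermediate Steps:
b(X, d) = -6 + X
o = -3 (o = 9 - 12 = -3)
k(H) = -10 (k(H) = -6 - 4 = -10)
A(v) = 4 + (3 + v² + 7*v)²/4 (A(v) = 4 + (((v² + 6*v) + v) + 3)²/4 = 4 + ((v² + 7*v) + 3)²/4 = 4 + (3 + v² + 7*v)²/4)
Y(Q) = 97/4 (Y(Q) = 4 + (3 + (-3)² + 7*(-3))²/4 = 4 + (3 + 9 - 21)²/4 = 4 + (¼)*(-9)² = 4 + (¼)*81 = 4 + 81/4 = 97/4)
10928 - Y(98/k(14)) = 10928 - 1*97/4 = 10928 - 97/4 = 43615/4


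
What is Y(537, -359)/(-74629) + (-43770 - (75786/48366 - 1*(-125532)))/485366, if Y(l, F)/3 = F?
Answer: -2638826457655/7891583752542 ≈ -0.33438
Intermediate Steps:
Y(l, F) = 3*F
Y(537, -359)/(-74629) + (-43770 - (75786/48366 - 1*(-125532)))/485366 = (3*(-359))/(-74629) + (-43770 - (75786/48366 - 1*(-125532)))/485366 = -1077*(-1/74629) + (-43770 - (75786*(1/48366) + 125532))*(1/485366) = 1077/74629 + (-43770 - (12631/8061 + 125532))*(1/485366) = 1077/74629 + (-43770 - 1*1011926083/8061)*(1/485366) = 1077/74629 + (-43770 - 1011926083/8061)*(1/485366) = 1077/74629 - 1364756053/8061*1/485366 = 1077/74629 - 1364756053/3912535326 = -2638826457655/7891583752542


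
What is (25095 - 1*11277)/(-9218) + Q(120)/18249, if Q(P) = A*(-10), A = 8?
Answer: -11495551/7646331 ≈ -1.5034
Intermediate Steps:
Q(P) = -80 (Q(P) = 8*(-10) = -80)
(25095 - 1*11277)/(-9218) + Q(120)/18249 = (25095 - 1*11277)/(-9218) - 80/18249 = (25095 - 11277)*(-1/9218) - 80*1/18249 = 13818*(-1/9218) - 80/18249 = -6909/4609 - 80/18249 = -11495551/7646331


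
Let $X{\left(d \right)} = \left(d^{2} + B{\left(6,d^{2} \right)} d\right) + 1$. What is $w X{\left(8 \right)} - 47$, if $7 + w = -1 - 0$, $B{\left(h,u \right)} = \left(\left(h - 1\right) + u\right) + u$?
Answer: $-9079$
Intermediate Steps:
$B{\left(h,u \right)} = -1 + h + 2 u$ ($B{\left(h,u \right)} = \left(\left(-1 + h\right) + u\right) + u = \left(-1 + h + u\right) + u = -1 + h + 2 u$)
$X{\left(d \right)} = 1 + d^{2} + d \left(5 + 2 d^{2}\right)$ ($X{\left(d \right)} = \left(d^{2} + \left(-1 + 6 + 2 d^{2}\right) d\right) + 1 = \left(d^{2} + \left(5 + 2 d^{2}\right) d\right) + 1 = \left(d^{2} + d \left(5 + 2 d^{2}\right)\right) + 1 = 1 + d^{2} + d \left(5 + 2 d^{2}\right)$)
$w = -8$ ($w = -7 - 1 = -8$)
$w X{\left(8 \right)} - 47 = - 8 \left(1 + 8^{2} + 8 \left(5 + 2 \cdot 8^{2}\right)\right) - 47 = - 8 \left(1 + 64 + 8 \left(5 + 2 \cdot 64\right)\right) - 47 = - 8 \left(1 + 64 + 8 \left(5 + 128\right)\right) - 47 = - 8 \left(1 + 64 + 8 \cdot 133\right) - 47 = - 8 \left(1 + 64 + 1064\right) - 47 = \left(-8\right) 1129 - 47 = -9032 - 47 = -9079$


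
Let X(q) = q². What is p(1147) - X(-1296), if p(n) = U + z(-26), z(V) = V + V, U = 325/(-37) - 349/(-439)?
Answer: -27282977086/16243 ≈ -1.6797e+6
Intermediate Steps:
U = -129762/16243 (U = 325*(-1/37) - 349*(-1/439) = -325/37 + 349/439 = -129762/16243 ≈ -7.9888)
z(V) = 2*V
p(n) = -974398/16243 (p(n) = -129762/16243 + 2*(-26) = -129762/16243 - 52 = -974398/16243)
p(1147) - X(-1296) = -974398/16243 - 1*(-1296)² = -974398/16243 - 1*1679616 = -974398/16243 - 1679616 = -27282977086/16243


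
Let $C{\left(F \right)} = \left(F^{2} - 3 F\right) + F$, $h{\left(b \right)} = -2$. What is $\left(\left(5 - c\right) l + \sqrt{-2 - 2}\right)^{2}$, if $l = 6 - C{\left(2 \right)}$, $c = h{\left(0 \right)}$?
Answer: $1760 + 168 i \approx 1760.0 + 168.0 i$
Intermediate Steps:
$c = -2$
$C{\left(F \right)} = F^{2} - 2 F$
$l = 6$ ($l = 6 - 2 \left(-2 + 2\right) = 6 - 2 \cdot 0 = 6 - 0 = 6 + 0 = 6$)
$\left(\left(5 - c\right) l + \sqrt{-2 - 2}\right)^{2} = \left(\left(5 - -2\right) 6 + \sqrt{-2 - 2}\right)^{2} = \left(\left(5 + 2\right) 6 + \sqrt{-4}\right)^{2} = \left(7 \cdot 6 + 2 i\right)^{2} = \left(42 + 2 i\right)^{2}$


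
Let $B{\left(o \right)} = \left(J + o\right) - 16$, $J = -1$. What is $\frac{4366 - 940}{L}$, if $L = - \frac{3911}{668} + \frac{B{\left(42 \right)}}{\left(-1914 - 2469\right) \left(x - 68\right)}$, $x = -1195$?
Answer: $- \frac{12668892246072}{21650219419} \approx -585.16$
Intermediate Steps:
$B{\left(o \right)} = -17 + o$ ($B{\left(o \right)} = \left(-1 + o\right) - 16 = -17 + o$)
$L = - \frac{21650219419}{3697866972}$ ($L = - \frac{3911}{668} + \frac{-17 + 42}{\left(-1914 - 2469\right) \left(-1195 - 68\right)} = \left(-3911\right) \frac{1}{668} + \frac{25}{\left(-4383\right) \left(-1263\right)} = - \frac{3911}{668} + \frac{25}{5535729} = - \frac{21650219419}{3697866972} \approx -5.8548$)
$\frac{4366 - 940}{L} = \frac{4366 - 940}{- \frac{21650219419}{3697866972}} = 3426 \left(- \frac{3697866972}{21650219419}\right) = - \frac{12668892246072}{21650219419}$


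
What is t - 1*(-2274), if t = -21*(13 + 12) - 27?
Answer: 1722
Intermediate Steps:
t = -552 (t = -21*25 - 27 = -525 - 27 = -552)
t - 1*(-2274) = -552 - 1*(-2274) = -552 + 2274 = 1722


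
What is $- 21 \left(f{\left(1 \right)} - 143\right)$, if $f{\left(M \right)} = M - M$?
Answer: $3003$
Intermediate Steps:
$f{\left(M \right)} = 0$
$- 21 \left(f{\left(1 \right)} - 143\right) = - 21 \left(0 - 143\right) = \left(-21\right) \left(-143\right) = 3003$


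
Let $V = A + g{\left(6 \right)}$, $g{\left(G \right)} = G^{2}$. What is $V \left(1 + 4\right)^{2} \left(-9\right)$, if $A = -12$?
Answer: $-5400$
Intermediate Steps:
$V = 24$ ($V = -12 + 6^{2} = -12 + 36 = 24$)
$V \left(1 + 4\right)^{2} \left(-9\right) = 24 \left(1 + 4\right)^{2} \left(-9\right) = 24 \cdot 5^{2} \left(-9\right) = 24 \cdot 25 \left(-9\right) = 600 \left(-9\right) = -5400$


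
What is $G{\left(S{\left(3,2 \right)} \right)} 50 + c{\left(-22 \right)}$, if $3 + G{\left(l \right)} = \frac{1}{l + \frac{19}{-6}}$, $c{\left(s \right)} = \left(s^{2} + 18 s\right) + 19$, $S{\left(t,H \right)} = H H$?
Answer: $17$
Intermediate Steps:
$S{\left(t,H \right)} = H^{2}$
$c{\left(s \right)} = 19 + s^{2} + 18 s$
$G{\left(l \right)} = -3 + \frac{1}{- \frac{19}{6} + l}$ ($G{\left(l \right)} = -3 + \frac{1}{l + \frac{19}{-6}} = -3 + \frac{1}{l + 19 \left(- \frac{1}{6}\right)} = -3 + \frac{1}{l - \frac{19}{6}} = -3 + \frac{1}{- \frac{19}{6} + l}$)
$G{\left(S{\left(3,2 \right)} \right)} 50 + c{\left(-22 \right)} = \frac{9 \left(7 - 2 \cdot 2^{2}\right)}{-19 + 6 \cdot 2^{2}} \cdot 50 + \left(19 + \left(-22\right)^{2} + 18 \left(-22\right)\right) = \frac{9 \left(7 - 8\right)}{-19 + 6 \cdot 4} \cdot 50 + \left(19 + 484 - 396\right) = \frac{9 \left(7 - 8\right)}{-19 + 24} \cdot 50 + 107 = 9 \cdot \frac{1}{5} \left(-1\right) 50 + 107 = \left(- \frac{9}{5}\right) 50 + 107 = -90 + 107 = 17$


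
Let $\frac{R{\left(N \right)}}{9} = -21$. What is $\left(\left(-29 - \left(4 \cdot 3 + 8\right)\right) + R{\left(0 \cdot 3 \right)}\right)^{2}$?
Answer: $56644$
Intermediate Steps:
$R{\left(N \right)} = -189$ ($R{\left(N \right)} = 9 \left(-21\right) = -189$)
$\left(\left(-29 - \left(4 \cdot 3 + 8\right)\right) + R{\left(0 \cdot 3 \right)}\right)^{2} = \left(\left(-29 - \left(4 \cdot 3 + 8\right)\right) - 189\right)^{2} = \left(\left(-29 - \left(12 + 8\right)\right) - 189\right)^{2} = \left(\left(-29 - 20\right) - 189\right)^{2} = \left(-49 - 189\right)^{2} = \left(-238\right)^{2} = 56644$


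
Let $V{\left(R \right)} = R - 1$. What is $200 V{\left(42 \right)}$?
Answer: $8200$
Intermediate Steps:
$V{\left(R \right)} = -1 + R$
$200 V{\left(42 \right)} = 200 \left(-1 + 42\right) = 200 \cdot 41 = 8200$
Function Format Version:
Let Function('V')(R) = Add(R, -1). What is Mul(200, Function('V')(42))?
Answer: 8200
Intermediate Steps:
Function('V')(R) = Add(-1, R)
Mul(200, Function('V')(42)) = Mul(200, Add(-1, 42)) = Mul(200, 41) = 8200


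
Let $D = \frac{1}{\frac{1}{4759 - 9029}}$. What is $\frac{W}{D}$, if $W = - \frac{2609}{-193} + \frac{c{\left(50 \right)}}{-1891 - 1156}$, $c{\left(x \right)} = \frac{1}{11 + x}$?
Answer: $- \frac{48492681}{15317485337} \approx -0.0031658$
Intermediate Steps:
$W = \frac{484926810}{35872331}$ ($W = - \frac{2609}{-193} + \frac{1}{\left(11 + 50\right) \left(-1891 - 1156\right)} = \left(-2609\right) \left(- \frac{1}{193}\right) + \frac{1}{61 \left(-3047\right)} = \frac{2609}{193} + \frac{1}{61} \left(- \frac{1}{3047}\right) = \frac{2609}{193} - \frac{1}{185867} = \frac{484926810}{35872331} \approx 13.518$)
$D = -4270$ ($D = \frac{1}{\frac{1}{-4270}} = \frac{1}{- \frac{1}{4270}} = -4270$)
$\frac{W}{D} = \frac{484926810}{35872331 \left(-4270\right)} = \frac{484926810}{35872331} \left(- \frac{1}{4270}\right) = - \frac{48492681}{15317485337}$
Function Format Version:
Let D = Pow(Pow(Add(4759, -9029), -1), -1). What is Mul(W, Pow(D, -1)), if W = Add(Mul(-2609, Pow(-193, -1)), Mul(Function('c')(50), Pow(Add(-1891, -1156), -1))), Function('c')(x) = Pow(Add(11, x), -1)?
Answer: Rational(-48492681, 15317485337) ≈ -0.0031658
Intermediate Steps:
W = Rational(484926810, 35872331) (W = Add(Mul(-2609, Pow(-193, -1)), Mul(Pow(Add(11, 50), -1), Pow(Add(-1891, -1156), -1))) = Add(Mul(-2609, Rational(-1, 193)), Mul(Pow(61, -1), Pow(-3047, -1))) = Add(Rational(2609, 193), Mul(Rational(1, 61), Rational(-1, 3047))) = Add(Rational(2609, 193), Rational(-1, 185867)) = Rational(484926810, 35872331) ≈ 13.518)
D = -4270 (D = Pow(Pow(-4270, -1), -1) = Pow(Rational(-1, 4270), -1) = -4270)
Mul(W, Pow(D, -1)) = Mul(Rational(484926810, 35872331), Pow(-4270, -1)) = Mul(Rational(484926810, 35872331), Rational(-1, 4270)) = Rational(-48492681, 15317485337)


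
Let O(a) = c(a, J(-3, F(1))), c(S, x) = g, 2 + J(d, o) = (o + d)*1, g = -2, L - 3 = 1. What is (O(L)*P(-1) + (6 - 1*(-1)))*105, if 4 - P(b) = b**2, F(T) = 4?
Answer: 105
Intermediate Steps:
L = 4 (L = 3 + 1 = 4)
J(d, o) = -2 + d + o (J(d, o) = -2 + (o + d)*1 = -2 + (d + o)*1 = -2 + (d + o) = -2 + d + o)
c(S, x) = -2
O(a) = -2
P(b) = 4 - b**2
(O(L)*P(-1) + (6 - 1*(-1)))*105 = (-2*(4 - 1*(-1)**2) + (6 - 1*(-1)))*105 = (-2*(4 - 1*1) + (6 + 1))*105 = (-2*(4 - 1) + 7)*105 = (-2*3 + 7)*105 = (-6 + 7)*105 = 1*105 = 105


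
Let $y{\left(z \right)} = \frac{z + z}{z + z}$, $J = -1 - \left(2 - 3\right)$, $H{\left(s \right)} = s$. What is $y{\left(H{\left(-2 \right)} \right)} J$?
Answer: $0$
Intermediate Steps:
$J = 0$ ($J = -1 - -1 = -1 + 1 = 0$)
$y{\left(z \right)} = 1$ ($y{\left(z \right)} = \frac{2 z}{2 z} = 2 z \frac{1}{2 z} = 1$)
$y{\left(H{\left(-2 \right)} \right)} J = 1 \cdot 0 = 0$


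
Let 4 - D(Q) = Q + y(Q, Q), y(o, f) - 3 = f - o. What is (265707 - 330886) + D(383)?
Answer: -65561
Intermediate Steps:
y(o, f) = 3 + f - o (y(o, f) = 3 + (f - o) = 3 + f - o)
D(Q) = 1 - Q (D(Q) = 4 - (Q + (3 + Q - Q)) = 4 - (Q + 3) = 4 - (3 + Q) = 4 + (-3 - Q) = 1 - Q)
(265707 - 330886) + D(383) = (265707 - 330886) + (1 - 1*383) = -65179 + (1 - 383) = -65179 - 382 = -65561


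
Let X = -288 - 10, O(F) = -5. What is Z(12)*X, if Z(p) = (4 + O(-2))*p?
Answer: 3576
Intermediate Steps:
Z(p) = -p (Z(p) = (4 - 5)*p = -p)
X = -298
Z(12)*X = -1*12*(-298) = -12*(-298) = 3576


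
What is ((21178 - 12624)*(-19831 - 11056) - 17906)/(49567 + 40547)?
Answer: -132112652/45057 ≈ -2932.1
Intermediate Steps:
((21178 - 12624)*(-19831 - 11056) - 17906)/(49567 + 40547) = (8554*(-30887) - 17906)/90114 = (-264207398 - 17906)*(1/90114) = -264225304*1/90114 = -132112652/45057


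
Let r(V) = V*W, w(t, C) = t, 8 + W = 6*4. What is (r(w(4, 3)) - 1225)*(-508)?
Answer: 589788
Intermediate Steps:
W = 16 (W = -8 + 6*4 = -8 + 24 = 16)
r(V) = 16*V (r(V) = V*16 = 16*V)
(r(w(4, 3)) - 1225)*(-508) = (16*4 - 1225)*(-508) = (64 - 1225)*(-508) = -1161*(-508) = 589788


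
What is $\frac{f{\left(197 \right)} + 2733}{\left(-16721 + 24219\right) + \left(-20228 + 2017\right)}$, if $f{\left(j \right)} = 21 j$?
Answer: $- \frac{2290}{3571} \approx -0.64128$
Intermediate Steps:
$\frac{f{\left(197 \right)} + 2733}{\left(-16721 + 24219\right) + \left(-20228 + 2017\right)} = \frac{21 \cdot 197 + 2733}{\left(-16721 + 24219\right) + \left(-20228 + 2017\right)} = \frac{4137 + 2733}{7498 - 18211} = \frac{6870}{-10713} = 6870 \left(- \frac{1}{10713}\right) = - \frac{2290}{3571}$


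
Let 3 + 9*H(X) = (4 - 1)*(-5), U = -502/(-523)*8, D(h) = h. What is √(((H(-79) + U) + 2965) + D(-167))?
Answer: 2*√191721863/523 ≈ 52.950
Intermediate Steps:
U = 4016/523 (U = -502*(-1/523)*8 = (502/523)*8 = 4016/523 ≈ 7.6788)
H(X) = -2 (H(X) = -⅓ + ((4 - 1)*(-5))/9 = -⅓ + (3*(-5))/9 = -⅓ + (⅑)*(-15) = -⅓ - 5/3 = -2)
√(((H(-79) + U) + 2965) + D(-167)) = √(((-2 + 4016/523) + 2965) - 167) = √((2970/523 + 2965) - 167) = √(1553665/523 - 167) = √(1466324/523) = 2*√191721863/523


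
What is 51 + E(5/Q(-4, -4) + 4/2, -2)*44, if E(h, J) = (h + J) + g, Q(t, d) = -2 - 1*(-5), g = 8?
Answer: 1429/3 ≈ 476.33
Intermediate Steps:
Q(t, d) = 3 (Q(t, d) = -2 + 5 = 3)
E(h, J) = 8 + J + h (E(h, J) = (h + J) + 8 = (J + h) + 8 = 8 + J + h)
51 + E(5/Q(-4, -4) + 4/2, -2)*44 = 51 + (8 - 2 + (5/3 + 4/2))*44 = 51 + (8 - 2 + (5*(⅓) + 4*(½)))*44 = 51 + (8 - 2 + (5/3 + 2))*44 = 51 + (8 - 2 + 11/3)*44 = 51 + (29/3)*44 = 51 + 1276/3 = 1429/3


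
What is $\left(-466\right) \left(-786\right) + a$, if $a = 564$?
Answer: $366840$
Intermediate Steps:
$\left(-466\right) \left(-786\right) + a = \left(-466\right) \left(-786\right) + 564 = 366276 + 564 = 366840$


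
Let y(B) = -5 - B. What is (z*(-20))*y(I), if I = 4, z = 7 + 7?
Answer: 2520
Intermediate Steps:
z = 14
(z*(-20))*y(I) = (14*(-20))*(-5 - 1*4) = -280*(-5 - 4) = -280*(-9) = 2520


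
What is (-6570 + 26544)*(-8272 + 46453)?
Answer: 762627294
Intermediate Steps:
(-6570 + 26544)*(-8272 + 46453) = 19974*38181 = 762627294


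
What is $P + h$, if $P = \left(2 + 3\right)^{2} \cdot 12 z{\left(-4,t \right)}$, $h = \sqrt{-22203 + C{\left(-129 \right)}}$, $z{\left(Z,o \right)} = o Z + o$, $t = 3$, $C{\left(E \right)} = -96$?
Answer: $-2700 + i \sqrt{22299} \approx -2700.0 + 149.33 i$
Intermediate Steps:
$z{\left(Z,o \right)} = o + Z o$ ($z{\left(Z,o \right)} = Z o + o = o + Z o$)
$h = i \sqrt{22299}$ ($h = \sqrt{-22203 - 96} = \sqrt{-22299} = i \sqrt{22299} \approx 149.33 i$)
$P = -2700$ ($P = \left(2 + 3\right)^{2} \cdot 12 \cdot 3 \left(1 - 4\right) = 5^{2} \cdot 12 \cdot 3 \left(-3\right) = 25 \cdot 12 \left(-9\right) = 300 \left(-9\right) = -2700$)
$P + h = -2700 + i \sqrt{22299}$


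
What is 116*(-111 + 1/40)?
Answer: -128731/10 ≈ -12873.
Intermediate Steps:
116*(-111 + 1/40) = 116*(-4439/40) = -128731/10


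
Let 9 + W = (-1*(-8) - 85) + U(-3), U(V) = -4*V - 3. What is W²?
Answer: 5929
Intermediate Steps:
U(V) = -3 - 4*V
W = -77 (W = -9 + ((-1*(-8) - 85) + (-3 - 4*(-3))) = -9 + ((8 - 85) + (-3 + 12)) = -9 + (-77 + 9) = -9 - 68 = -77)
W² = (-77)² = 5929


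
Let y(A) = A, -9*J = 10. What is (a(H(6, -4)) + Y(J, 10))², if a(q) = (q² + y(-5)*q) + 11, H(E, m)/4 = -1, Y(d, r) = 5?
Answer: 2704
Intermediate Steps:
J = -10/9 (J = -⅑*10 = -10/9 ≈ -1.1111)
H(E, m) = -4 (H(E, m) = 4*(-1) = -4)
a(q) = 11 + q² - 5*q (a(q) = (q² - 5*q) + 11 = 11 + q² - 5*q)
(a(H(6, -4)) + Y(J, 10))² = ((11 + (-4)² - 5*(-4)) + 5)² = ((11 + 16 + 20) + 5)² = (47 + 5)² = 52² = 2704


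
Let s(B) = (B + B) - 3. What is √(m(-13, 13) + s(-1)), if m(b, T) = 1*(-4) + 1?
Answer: 2*I*√2 ≈ 2.8284*I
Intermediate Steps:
s(B) = -3 + 2*B (s(B) = 2*B - 3 = -3 + 2*B)
m(b, T) = -3 (m(b, T) = -4 + 1 = -3)
√(m(-13, 13) + s(-1)) = √(-3 + (-3 + 2*(-1))) = √(-3 + (-3 - 2)) = √(-3 - 5) = √(-8) = 2*I*√2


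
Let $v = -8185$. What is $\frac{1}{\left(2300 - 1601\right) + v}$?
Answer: $- \frac{1}{7486} \approx -0.00013358$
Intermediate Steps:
$\frac{1}{\left(2300 - 1601\right) + v} = \frac{1}{\left(2300 - 1601\right) - 8185} = \frac{1}{699 - 8185} = \frac{1}{-7486} = - \frac{1}{7486}$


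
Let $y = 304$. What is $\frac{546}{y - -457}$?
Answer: $\frac{546}{761} \approx 0.71748$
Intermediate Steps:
$\frac{546}{y - -457} = \frac{546}{304 - -457} = \frac{546}{304 + 457} = \frac{546}{761}$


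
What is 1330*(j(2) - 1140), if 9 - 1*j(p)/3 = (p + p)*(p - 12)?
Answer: -1320690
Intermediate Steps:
j(p) = 27 - 6*p*(-12 + p) (j(p) = 27 - 3*(p + p)*(p - 12) = 27 - 3*2*p*(-12 + p) = 27 - 6*p*(-12 + p))
1330*(j(2) - 1140) = 1330*((27 - 6*2² + 72*2) - 1140) = 1330*((27 - 6*4 + 144) - 1140) = 1330*((27 - 24 + 144) - 1140) = 1330*(147 - 1140) = 1330*(-993) = -1320690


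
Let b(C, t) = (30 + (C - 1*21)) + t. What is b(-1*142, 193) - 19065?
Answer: -19005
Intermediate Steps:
b(C, t) = 9 + C + t (b(C, t) = (30 + (C - 21)) + t = (30 + (-21 + C)) + t = (9 + C) + t = 9 + C + t)
b(-1*142, 193) - 19065 = (9 - 1*142 + 193) - 19065 = (9 - 142 + 193) - 19065 = 60 - 19065 = -19005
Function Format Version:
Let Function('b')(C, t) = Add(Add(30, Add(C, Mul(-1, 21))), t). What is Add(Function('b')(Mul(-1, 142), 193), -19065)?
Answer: -19005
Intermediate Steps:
Function('b')(C, t) = Add(9, C, t) (Function('b')(C, t) = Add(Add(30, Add(C, -21)), t) = Add(Add(30, Add(-21, C)), t) = Add(Add(9, C), t) = Add(9, C, t))
Add(Function('b')(Mul(-1, 142), 193), -19065) = Add(Add(9, Mul(-1, 142), 193), -19065) = Add(Add(9, -142, 193), -19065) = Add(60, -19065) = -19005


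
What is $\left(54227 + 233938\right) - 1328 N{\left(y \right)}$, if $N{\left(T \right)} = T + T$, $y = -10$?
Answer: $314725$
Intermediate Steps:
$N{\left(T \right)} = 2 T$
$\left(54227 + 233938\right) - 1328 N{\left(y \right)} = \left(54227 + 233938\right) - 1328 \cdot 2 \left(-10\right) = 288165 - -26560 = 288165 + 26560 = 314725$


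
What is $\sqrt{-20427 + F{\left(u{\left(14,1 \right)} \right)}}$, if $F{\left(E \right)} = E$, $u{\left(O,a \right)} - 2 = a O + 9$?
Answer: $101 i \sqrt{2} \approx 142.84 i$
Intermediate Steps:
$u{\left(O,a \right)} = 11 + O a$ ($u{\left(O,a \right)} = 2 + \left(a O + 9\right) = 2 + \left(O a + 9\right) = 2 + \left(9 + O a\right) = 11 + O a$)
$\sqrt{-20427 + F{\left(u{\left(14,1 \right)} \right)}} = \sqrt{-20427 + \left(11 + 14 \cdot 1\right)} = \sqrt{-20427 + \left(11 + 14\right)} = \sqrt{-20427 + 25} = \sqrt{-20402} = 101 i \sqrt{2}$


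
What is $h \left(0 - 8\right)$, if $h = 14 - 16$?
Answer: $16$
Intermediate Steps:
$h = -2$ ($h = 14 - 16 = -2$)
$h \left(0 - 8\right) = - 2 \left(0 - 8\right) = \left(-2\right) \left(-8\right) = 16$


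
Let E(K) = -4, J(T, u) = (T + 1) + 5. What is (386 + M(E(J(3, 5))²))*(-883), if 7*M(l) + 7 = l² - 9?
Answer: -2597786/7 ≈ -3.7111e+5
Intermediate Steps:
J(T, u) = 6 + T (J(T, u) = (1 + T) + 5 = 6 + T)
M(l) = -16/7 + l²/7 (M(l) = -1 + (l² - 9)/7 = -1 + (-9 + l²)/7 = -1 + (-9/7 + l²/7) = -16/7 + l²/7)
(386 + M(E(J(3, 5))²))*(-883) = (386 + (-16/7 + ((-4)²)²/7))*(-883) = (386 + (-16/7 + (⅐)*16²))*(-883) = (386 + (-16/7 + (⅐)*256))*(-883) = (386 + (-16/7 + 256/7))*(-883) = (386 + 240/7)*(-883) = (2942/7)*(-883) = -2597786/7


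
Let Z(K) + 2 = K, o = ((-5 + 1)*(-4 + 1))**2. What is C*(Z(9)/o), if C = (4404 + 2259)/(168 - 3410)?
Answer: -15547/155616 ≈ -0.099906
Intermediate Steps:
o = 144 (o = (-4*(-3))**2 = 12**2 = 144)
Z(K) = -2 + K
C = -6663/3242 (C = 6663/(-3242) = 6663*(-1/3242) = -6663/3242 ≈ -2.0552)
C*(Z(9)/o) = -6663*(-2 + 9)/(3242*144) = -46641/(3242*144) = -6663/3242*7/144 = -15547/155616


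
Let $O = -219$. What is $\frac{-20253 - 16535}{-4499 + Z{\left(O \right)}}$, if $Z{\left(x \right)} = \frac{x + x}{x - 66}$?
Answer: $\frac{3494860}{427259} \approx 8.1797$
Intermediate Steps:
$Z{\left(x \right)} = \frac{2 x}{-66 + x}$
$\frac{-20253 - 16535}{-4499 + Z{\left(O \right)}} = \frac{-20253 - 16535}{-4499 + 2 \left(-219\right) \frac{1}{-66 - 219}} = - \frac{36788}{-4499 + 2 \left(-219\right) \frac{1}{-285}} = - \frac{36788}{-4499 + 2 \left(-219\right) \left(- \frac{1}{285}\right)} = - \frac{36788}{-4499 + \frac{146}{95}} = - \frac{36788}{- \frac{427259}{95}} = \left(-36788\right) \left(- \frac{95}{427259}\right) = \frac{3494860}{427259}$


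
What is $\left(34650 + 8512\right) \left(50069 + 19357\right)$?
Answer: $2996565012$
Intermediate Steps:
$\left(34650 + 8512\right) \left(50069 + 19357\right) = 43162 \cdot 69426 = 2996565012$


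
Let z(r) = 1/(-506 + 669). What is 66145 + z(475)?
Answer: 10781636/163 ≈ 66145.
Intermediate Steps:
z(r) = 1/163
66145 + z(475) = 66145 + 1/163 = 10781636/163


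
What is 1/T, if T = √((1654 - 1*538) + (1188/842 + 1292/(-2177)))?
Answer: √938130467034026/1023582178 ≈ 0.029923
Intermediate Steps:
T = √938130467034026/916517 (T = √((1654 - 538) + (1188*(1/842) + 1292*(-1/2177))) = √(1116 + (594/421 - 1292/2177)) = √(1116 + 749206/916517) = √(1023582178/916517) = √938130467034026/916517 ≈ 33.419)
1/T = 1/(√938130467034026/916517) = √938130467034026/1023582178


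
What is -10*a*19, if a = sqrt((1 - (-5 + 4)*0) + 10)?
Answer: -190*sqrt(11) ≈ -630.16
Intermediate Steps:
a = sqrt(11) (a = sqrt((1 - (-1)*0) + 10) = sqrt((1 - 1*0) + 10) = sqrt((1 + 0) + 10) = sqrt(1 + 10) = sqrt(11) ≈ 3.3166)
-10*a*19 = -10*sqrt(11)*19 = -190*sqrt(11)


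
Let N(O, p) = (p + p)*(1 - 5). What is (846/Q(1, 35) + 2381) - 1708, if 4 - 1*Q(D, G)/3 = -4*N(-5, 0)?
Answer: 1487/2 ≈ 743.50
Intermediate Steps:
N(O, p) = -8*p (N(O, p) = (2*p)*(-4) = -8*p)
Q(D, G) = 12 (Q(D, G) = 12 - (-12)*(-8*0) = 12 - (-12)*0 = 12 - 3*0 = 12 + 0 = 12)
(846/Q(1, 35) + 2381) - 1708 = (846/12 + 2381) - 1708 = (846*(1/12) + 2381) - 1708 = (141/2 + 2381) - 1708 = 4903/2 - 1708 = 1487/2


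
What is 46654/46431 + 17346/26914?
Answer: 1030518941/624821967 ≈ 1.6493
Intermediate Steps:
46654/46431 + 17346/26914 = 46654*(1/46431) + 17346*(1/26914) = 46654/46431 + 8673/13457 = 1030518941/624821967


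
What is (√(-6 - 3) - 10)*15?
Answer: -150 + 45*I ≈ -150.0 + 45.0*I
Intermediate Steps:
(√(-6 - 3) - 10)*15 = (√(-9) - 10)*15 = (3*I - 10)*15 = (-10 + 3*I)*15 = -150 + 45*I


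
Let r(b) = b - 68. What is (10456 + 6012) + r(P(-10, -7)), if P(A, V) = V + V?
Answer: 16386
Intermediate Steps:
P(A, V) = 2*V
r(b) = -68 + b
(10456 + 6012) + r(P(-10, -7)) = (10456 + 6012) + (-68 + 2*(-7)) = 16468 + (-68 - 14) = 16468 - 82 = 16386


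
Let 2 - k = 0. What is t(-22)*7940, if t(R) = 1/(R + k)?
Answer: -397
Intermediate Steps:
k = 2 (k = 2 - 1*0 = 2 + 0 = 2)
t(R) = 1/(2 + R) (t(R) = 1/(R + 2) = 1/(2 + R))
t(-22)*7940 = 7940/(2 - 22) = 7940/(-20) = -1/20*7940 = -397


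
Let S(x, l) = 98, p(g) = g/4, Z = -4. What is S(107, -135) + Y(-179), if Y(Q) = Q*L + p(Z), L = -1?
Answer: 276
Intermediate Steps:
p(g) = g/4 (p(g) = g*(¼) = g/4)
Y(Q) = -1 - Q (Y(Q) = Q*(-1) + (¼)*(-4) = -Q - 1 = -1 - Q)
S(107, -135) + Y(-179) = 98 + (-1 - 1*(-179)) = 98 + (-1 + 179) = 98 + 178 = 276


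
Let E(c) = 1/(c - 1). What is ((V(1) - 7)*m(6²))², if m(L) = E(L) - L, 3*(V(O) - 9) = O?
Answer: 1585081/225 ≈ 7044.8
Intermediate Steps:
V(O) = 9 + O/3
E(c) = 1/(-1 + c)
m(L) = 1/(-1 + L) - L
((V(1) - 7)*m(6²))² = (((9 + (⅓)*1) - 7)*((1 - 1*6²*(-1 + 6²))/(-1 + 6²)))² = (((9 + ⅓) - 7)*((1 - 1*36*(-1 + 36))/(-1 + 36)))² = ((28/3 - 7)*((1 - 1*36*35)/35))² = (7*((1 - 1260)/35)/3)² = (7*((1/35)*(-1259))/3)² = ((7/3)*(-1259/35))² = (-1259/15)² = 1585081/225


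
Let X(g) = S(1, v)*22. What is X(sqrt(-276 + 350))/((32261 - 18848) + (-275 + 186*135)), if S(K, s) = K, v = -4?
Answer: 11/19124 ≈ 0.00057519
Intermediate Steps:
X(g) = 22 (X(g) = 1*22 = 22)
X(sqrt(-276 + 350))/((32261 - 18848) + (-275 + 186*135)) = 22/((32261 - 18848) + (-275 + 186*135)) = 22/(13413 + (-275 + 25110)) = 22/(13413 + 24835) = 22/38248 = 22*(1/38248) = 11/19124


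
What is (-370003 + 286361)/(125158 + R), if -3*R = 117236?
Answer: -125463/129119 ≈ -0.97169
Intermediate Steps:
R = -117236/3 (R = -⅓*117236 = -117236/3 ≈ -39079.)
(-370003 + 286361)/(125158 + R) = (-370003 + 286361)/(125158 - 117236/3) = -83642/258238/3 = -83642*3/258238 = -125463/129119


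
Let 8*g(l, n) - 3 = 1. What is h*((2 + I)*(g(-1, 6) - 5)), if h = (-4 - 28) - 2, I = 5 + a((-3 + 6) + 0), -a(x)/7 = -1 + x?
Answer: -1071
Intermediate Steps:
a(x) = 7 - 7*x (a(x) = -7*(-1 + x) = 7 - 7*x)
g(l, n) = ½ (g(l, n) = 3/8 + (⅛)*1 = 3/8 + ⅛ = ½)
I = -9 (I = 5 + (7 - 7*((-3 + 6) + 0)) = 5 + (7 - 7*(3 + 0)) = 5 + (7 - 7*3) = 5 + (7 - 21) = 5 - 14 = -9)
h = -34 (h = -32 - 2 = -34)
h*((2 + I)*(g(-1, 6) - 5)) = -34*(2 - 9)*(½ - 5) = -(-238)*(-9)/2 = -34*63/2 = -1071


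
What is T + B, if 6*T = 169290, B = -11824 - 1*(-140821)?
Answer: 157212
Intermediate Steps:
B = 128997 (B = -11824 + 140821 = 128997)
T = 28215 (T = (⅙)*169290 = 28215)
T + B = 28215 + 128997 = 157212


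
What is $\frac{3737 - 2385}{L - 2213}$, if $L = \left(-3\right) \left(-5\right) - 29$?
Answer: $- \frac{1352}{2227} \approx -0.60709$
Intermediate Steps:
$L = -14$ ($L = 15 - 29 = -14$)
$\frac{3737 - 2385}{L - 2213} = \frac{3737 - 2385}{-14 - 2213} = \frac{1352}{-2227} = 1352 \left(- \frac{1}{2227}\right) = - \frac{1352}{2227}$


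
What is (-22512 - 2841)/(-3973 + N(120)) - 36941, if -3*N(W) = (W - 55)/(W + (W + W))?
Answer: -31696588073/858181 ≈ -36935.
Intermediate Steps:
N(W) = -(-55 + W)/(9*W) (N(W) = -(W - 55)/(3*(W + (W + W))) = -(-55 + W)/(3*(W + 2*W)) = -(-55 + W)/(3*(3*W)) = -(-55 + W)*1/(3*W)/3 = -(-55 + W)/(9*W))
(-22512 - 2841)/(-3973 + N(120)) - 36941 = (-22512 - 2841)/(-3973 + (⅑)*(55 - 1*120)/120) - 36941 = -25353/(-3973 + (⅑)*(1/120)*(55 - 120)) - 36941 = -25353/(-3973 + (⅑)*(1/120)*(-65)) - 36941 = -25353/(-3973 - 13/216) - 36941 = -25353/(-858181/216) - 36941 = -25353*(-216/858181) - 36941 = 5476248/858181 - 36941 = -31696588073/858181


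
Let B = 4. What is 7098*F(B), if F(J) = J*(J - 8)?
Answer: -113568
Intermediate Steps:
F(J) = J*(-8 + J)
7098*F(B) = 7098*(4*(-8 + 4)) = 7098*(4*(-4)) = 7098*(-16) = -113568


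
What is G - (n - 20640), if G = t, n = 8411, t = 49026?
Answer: 61255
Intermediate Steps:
G = 49026
G - (n - 20640) = 49026 - (8411 - 20640) = 49026 - 1*(-12229) = 49026 + 12229 = 61255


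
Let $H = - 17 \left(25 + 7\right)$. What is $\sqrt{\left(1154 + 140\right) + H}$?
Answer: $5 \sqrt{30} \approx 27.386$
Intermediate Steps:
$H = -544$ ($H = \left(-17\right) 32 = -544$)
$\sqrt{\left(1154 + 140\right) + H} = \sqrt{\left(1154 + 140\right) - 544} = \sqrt{1294 - 544} = \sqrt{750} = 5 \sqrt{30}$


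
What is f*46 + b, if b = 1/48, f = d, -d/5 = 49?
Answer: -540959/48 ≈ -11270.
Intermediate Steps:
d = -245 (d = -5*49 = -245)
f = -245
b = 1/48 ≈ 0.020833
f*46 + b = -245*46 + 1/48 = -11270 + 1/48 = -540959/48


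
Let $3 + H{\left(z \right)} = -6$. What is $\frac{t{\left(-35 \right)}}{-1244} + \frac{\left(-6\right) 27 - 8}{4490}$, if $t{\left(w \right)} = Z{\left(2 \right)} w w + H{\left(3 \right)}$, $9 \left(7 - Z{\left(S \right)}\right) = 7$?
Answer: $- \frac{30955363}{5027004} \approx -6.1578$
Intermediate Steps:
$H{\left(z \right)} = -9$ ($H{\left(z \right)} = -3 - 6 = -9$)
$Z{\left(S \right)} = \frac{56}{9}$ ($Z{\left(S \right)} = 7 - \frac{7}{9} = \frac{56}{9}$)
$t{\left(w \right)} = -9 + \frac{56 w^{2}}{9}$ ($t{\left(w \right)} = \frac{56 w}{9} w - 9 = \frac{56 w^{2}}{9} - 9 = -9 + \frac{56 w^{2}}{9}$)
$\frac{t{\left(-35 \right)}}{-1244} + \frac{\left(-6\right) 27 - 8}{4490} = \frac{-9 + \frac{56 \left(-35\right)^{2}}{9}}{-1244} + \frac{\left(-6\right) 27 - 8}{4490} = \left(-9 + \frac{56}{9} \cdot 1225\right) \left(- \frac{1}{1244}\right) + \left(-162 - 8\right) \frac{1}{4490} = \left(-9 + \frac{68600}{9}\right) \left(- \frac{1}{1244}\right) - \frac{17}{449} = \frac{68519}{9} \left(- \frac{1}{1244}\right) - \frac{17}{449} = - \frac{68519}{11196} - \frac{17}{449} = - \frac{30955363}{5027004}$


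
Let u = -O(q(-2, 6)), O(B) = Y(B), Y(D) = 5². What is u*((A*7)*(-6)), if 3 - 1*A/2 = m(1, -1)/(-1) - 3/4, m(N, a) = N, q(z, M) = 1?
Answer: 9975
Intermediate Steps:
Y(D) = 25
A = 19/2 (A = 6 - 2*(1/(-1) - 3/4) = 6 - 2*(1*(-1) - 3*¼) = 6 - 2*(-1 - ¾) = 6 - 2*(-7/4) = 6 + 7/2 = 19/2 ≈ 9.5000)
O(B) = 25
u = -25 (u = -1*25 = -25)
u*((A*7)*(-6)) = -25*(19/2)*7*(-6) = -3325*(-6)/2 = -25*(-399) = 9975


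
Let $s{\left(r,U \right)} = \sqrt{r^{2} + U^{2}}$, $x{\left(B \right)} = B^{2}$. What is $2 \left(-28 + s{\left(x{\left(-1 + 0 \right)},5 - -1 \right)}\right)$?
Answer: $-56 + 2 \sqrt{37} \approx -43.834$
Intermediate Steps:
$s{\left(r,U \right)} = \sqrt{U^{2} + r^{2}}$
$2 \left(-28 + s{\left(x{\left(-1 + 0 \right)},5 - -1 \right)}\right) = 2 \left(-28 + \sqrt{\left(5 - -1\right)^{2} + \left(\left(-1 + 0\right)^{2}\right)^{2}}\right) = 2 \left(-28 + \sqrt{\left(5 + 1\right)^{2} + \left(\left(-1\right)^{2}\right)^{2}}\right) = 2 \left(-28 + \sqrt{6^{2} + 1^{2}}\right) = 2 \left(-28 + \sqrt{36 + 1}\right) = 2 \left(-28 + \sqrt{37}\right) = -56 + 2 \sqrt{37}$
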